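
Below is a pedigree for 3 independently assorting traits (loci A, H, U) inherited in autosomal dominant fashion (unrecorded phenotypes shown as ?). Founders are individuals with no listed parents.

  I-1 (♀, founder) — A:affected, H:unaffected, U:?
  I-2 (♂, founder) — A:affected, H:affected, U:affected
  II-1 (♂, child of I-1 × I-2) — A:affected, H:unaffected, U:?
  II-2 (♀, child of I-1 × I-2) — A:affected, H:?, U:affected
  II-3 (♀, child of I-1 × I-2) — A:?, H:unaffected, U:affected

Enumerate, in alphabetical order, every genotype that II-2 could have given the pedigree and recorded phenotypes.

II-2 ∈ {AA Hh UU, AA Hh Uu, AA hh UU, AA hh Uu, Aa Hh UU, Aa Hh Uu, Aa hh UU, Aa hh Uu}

A/I-1 aff ·: Aa|AA
A/I-2 aff ·: Aa|AA
A/II-1 aff I-1×I-2: Aa|AA
A/II-2 aff I-1×I-2: Aa|AA
A/II-3 ? I-1×I-2: aa|Aa|AA
⇒ A over [I-1,I-2,II-1,II-2,II-3]: 29 consistent
H/I-1 un ·: hh
H/I-2 aff ·: Hh
H/II-1 un I-1×I-2: hh
H/II-2 ? I-1×I-2: hh|Hh
H/II-3 un I-1×I-2: hh
⇒ H over [I-1,I-2,II-1,II-2,II-3]: 2 consistent
U/I-1 ? ·: uu|Uu|UU
U/I-2 aff ·: Uu|UU
U/II-1 ? I-1×I-2: uu|Uu|UU
U/II-2 aff I-1×I-2: Uu|UU
U/II-3 aff I-1×I-2: Uu|UU
⇒ U over [I-1,I-2,II-1,II-2,II-3]: 32 consistent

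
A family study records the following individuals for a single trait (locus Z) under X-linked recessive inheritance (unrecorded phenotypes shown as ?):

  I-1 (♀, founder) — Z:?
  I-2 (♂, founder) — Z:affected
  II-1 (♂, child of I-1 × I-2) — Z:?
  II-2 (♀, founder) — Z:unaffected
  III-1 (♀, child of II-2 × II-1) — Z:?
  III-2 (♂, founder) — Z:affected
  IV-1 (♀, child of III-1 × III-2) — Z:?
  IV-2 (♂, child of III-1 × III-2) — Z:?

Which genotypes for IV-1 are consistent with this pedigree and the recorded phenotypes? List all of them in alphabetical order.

Z/I-1 ? ·: X^ZX^Z|X^ZX^z|X^zX^z
Z/I-2 aff ·: X^zY
Z/II-1 ? I-1×I-2: X^ZY|X^zY
Z/II-2 un ·: X^ZX^Z|X^ZX^z
Z/III-1 ? II-2×II-1: X^ZX^Z|X^ZX^z|X^zX^z
Z/III-2 aff ·: X^zY
Z/IV-1 ? III-1×III-2: X^ZX^z|X^zX^z
Z/IV-2 ? III-1×III-2: X^ZY|X^zY
⇒ Z over [I-1,I-2,II-1,II-2,III-1,III-2,IV-1,IV-2]: 30 consistent

IV-1 ∈ {X^ZX^z, X^zX^z}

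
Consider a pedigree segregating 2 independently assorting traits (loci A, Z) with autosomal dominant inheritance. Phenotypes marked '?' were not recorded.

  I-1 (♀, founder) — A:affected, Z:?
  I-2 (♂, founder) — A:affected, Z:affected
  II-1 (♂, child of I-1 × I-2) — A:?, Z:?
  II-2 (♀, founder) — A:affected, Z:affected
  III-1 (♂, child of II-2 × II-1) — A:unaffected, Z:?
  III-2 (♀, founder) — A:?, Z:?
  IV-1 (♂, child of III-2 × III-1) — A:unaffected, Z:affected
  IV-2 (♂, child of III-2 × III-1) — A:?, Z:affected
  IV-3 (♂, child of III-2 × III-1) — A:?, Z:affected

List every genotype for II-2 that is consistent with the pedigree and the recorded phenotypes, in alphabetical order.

II-2 ∈ {Aa ZZ, Aa Zz}

A/I-1 aff ·: Aa|AA
A/I-2 aff ·: Aa|AA
A/II-1 ? I-1×I-2: aa|Aa
A/II-2 aff ·: Aa
A/III-1 un II-2×II-1: aa
A/III-2 ? ·: aa|Aa
A/IV-1 un III-2×III-1: aa
A/IV-2 ? III-2×III-1: aa|Aa
A/IV-3 ? III-2×III-1: aa|Aa
⇒ A over [I-1,I-2,II-1,II-2,III-1,III-2,IV-1,IV-2,IV-3]: 20 consistent
Z/I-1 ? ·: zz|Zz|ZZ
Z/I-2 aff ·: Zz|ZZ
Z/II-1 ? I-1×I-2: zz|Zz|ZZ
Z/II-2 aff ·: Zz|ZZ
Z/III-1 ? II-2×II-1: zz|Zz|ZZ
Z/III-2 ? ·: zz|Zz|ZZ
Z/IV-1 aff III-2×III-1: Zz|ZZ
Z/IV-2 aff III-2×III-1: Zz|ZZ
Z/IV-3 aff III-2×III-1: Zz|ZZ
⇒ Z over [I-1,I-2,II-1,II-2,III-1,III-2,IV-1,IV-2,IV-3]: 500 consistent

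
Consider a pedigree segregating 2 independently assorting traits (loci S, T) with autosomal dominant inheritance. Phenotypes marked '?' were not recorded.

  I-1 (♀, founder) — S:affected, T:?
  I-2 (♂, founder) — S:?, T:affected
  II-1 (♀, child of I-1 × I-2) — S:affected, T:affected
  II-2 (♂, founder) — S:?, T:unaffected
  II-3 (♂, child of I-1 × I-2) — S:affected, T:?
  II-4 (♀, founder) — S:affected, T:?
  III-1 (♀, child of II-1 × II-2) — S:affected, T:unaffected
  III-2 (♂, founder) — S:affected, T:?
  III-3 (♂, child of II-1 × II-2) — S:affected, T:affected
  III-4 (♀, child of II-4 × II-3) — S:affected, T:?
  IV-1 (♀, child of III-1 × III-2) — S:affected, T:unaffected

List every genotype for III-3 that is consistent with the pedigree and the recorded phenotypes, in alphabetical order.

S/I-1 aff ·: Ss|SS
S/I-2 ? ·: ss|Ss|SS
S/II-1 aff I-1×I-2: Ss|SS
S/II-2 ? ·: ss|Ss|SS
S/II-3 aff I-1×I-2: Ss|SS
S/II-4 aff ·: Ss|SS
S/III-1 aff II-1×II-2: Ss|SS
S/III-2 aff ·: Ss|SS
S/III-3 aff II-1×II-2: Ss|SS
S/III-4 aff II-4×II-3: Ss|SS
S/IV-1 aff III-1×III-2: Ss|SS
⇒ S over [I-1,I-2,II-1,II-2,II-3,II-4,III-1,III-2,III-3,III-4,IV-1]: 1432 consistent
T/I-1 ? ·: tt|Tt|TT
T/I-2 aff ·: Tt|TT
T/II-1 aff I-1×I-2: Tt
T/II-2 un ·: tt
T/II-3 ? I-1×I-2: tt|Tt|TT
T/II-4 ? ·: tt|Tt|TT
T/III-1 un II-1×II-2: tt
T/III-2 ? ·: tt|Tt
T/III-3 aff II-1×II-2: Tt
T/III-4 ? II-4×II-3: tt|Tt|TT
T/IV-1 un III-1×III-2: tt
⇒ T over [I-1,I-2,II-1,II-2,II-3,II-4,III-1,III-2,III-3,III-4,IV-1]: 110 consistent

III-3 ∈ {SS Tt, Ss Tt}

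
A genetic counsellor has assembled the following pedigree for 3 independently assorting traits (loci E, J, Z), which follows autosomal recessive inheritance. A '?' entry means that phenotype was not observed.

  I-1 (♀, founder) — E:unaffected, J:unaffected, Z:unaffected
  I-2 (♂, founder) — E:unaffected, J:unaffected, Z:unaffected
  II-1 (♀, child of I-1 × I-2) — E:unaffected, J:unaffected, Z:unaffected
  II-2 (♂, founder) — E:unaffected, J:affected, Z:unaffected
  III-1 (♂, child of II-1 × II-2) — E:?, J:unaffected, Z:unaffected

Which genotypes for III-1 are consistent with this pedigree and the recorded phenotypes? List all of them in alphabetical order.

E/I-1 un ·: EE|Ee
E/I-2 un ·: EE|Ee
E/II-1 un I-1×I-2: EE|Ee
E/II-2 un ·: EE|Ee
E/III-1 ? II-1×II-2: EE|Ee|ee
⇒ E over [I-1,I-2,II-1,II-2,III-1]: 27 consistent
J/I-1 un ·: JJ|Jj
J/I-2 un ·: JJ|Jj
J/II-1 un I-1×I-2: JJ|Jj
J/II-2 aff ·: jj
J/III-1 un II-1×II-2: Jj
⇒ J over [I-1,I-2,II-1,II-2,III-1]: 7 consistent
Z/I-1 un ·: ZZ|Zz
Z/I-2 un ·: ZZ|Zz
Z/II-1 un I-1×I-2: ZZ|Zz
Z/II-2 un ·: ZZ|Zz
Z/III-1 un II-1×II-2: ZZ|Zz
⇒ Z over [I-1,I-2,II-1,II-2,III-1]: 24 consistent

III-1 ∈ {EE Jj ZZ, EE Jj Zz, Ee Jj ZZ, Ee Jj Zz, ee Jj ZZ, ee Jj Zz}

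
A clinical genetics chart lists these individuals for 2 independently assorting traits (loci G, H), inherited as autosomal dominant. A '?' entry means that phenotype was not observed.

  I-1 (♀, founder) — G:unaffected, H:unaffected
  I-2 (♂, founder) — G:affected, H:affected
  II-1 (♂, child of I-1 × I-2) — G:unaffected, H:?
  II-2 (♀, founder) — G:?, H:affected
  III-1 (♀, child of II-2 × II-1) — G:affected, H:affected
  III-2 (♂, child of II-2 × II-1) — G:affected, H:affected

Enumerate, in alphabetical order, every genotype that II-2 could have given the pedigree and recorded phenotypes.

G/I-1 un ·: gg
G/I-2 aff ·: Gg
G/II-1 un I-1×I-2: gg
G/II-2 ? ·: Gg|GG
G/III-1 aff II-2×II-1: Gg
G/III-2 aff II-2×II-1: Gg
⇒ G over [I-1,I-2,II-1,II-2,III-1,III-2]: 2 consistent
H/I-1 un ·: hh
H/I-2 aff ·: Hh|HH
H/II-1 ? I-1×I-2: hh|Hh
H/II-2 aff ·: Hh|HH
H/III-1 aff II-2×II-1: Hh|HH
H/III-2 aff II-2×II-1: Hh|HH
⇒ H over [I-1,I-2,II-1,II-2,III-1,III-2]: 18 consistent

II-2 ∈ {GG HH, GG Hh, Gg HH, Gg Hh}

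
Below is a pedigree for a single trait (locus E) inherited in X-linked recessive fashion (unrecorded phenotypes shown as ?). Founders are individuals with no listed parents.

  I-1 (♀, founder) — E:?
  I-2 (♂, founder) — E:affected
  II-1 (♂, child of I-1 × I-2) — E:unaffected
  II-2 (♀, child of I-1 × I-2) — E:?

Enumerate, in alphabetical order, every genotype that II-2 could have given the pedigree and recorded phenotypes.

E/I-1 ? ·: X^EX^E|X^EX^e
E/I-2 aff ·: X^eY
E/II-1 un I-1×I-2: X^EY
E/II-2 ? I-1×I-2: X^EX^e|X^eX^e
⇒ E over [I-1,I-2,II-1,II-2]: 3 consistent

II-2 ∈ {X^EX^e, X^eX^e}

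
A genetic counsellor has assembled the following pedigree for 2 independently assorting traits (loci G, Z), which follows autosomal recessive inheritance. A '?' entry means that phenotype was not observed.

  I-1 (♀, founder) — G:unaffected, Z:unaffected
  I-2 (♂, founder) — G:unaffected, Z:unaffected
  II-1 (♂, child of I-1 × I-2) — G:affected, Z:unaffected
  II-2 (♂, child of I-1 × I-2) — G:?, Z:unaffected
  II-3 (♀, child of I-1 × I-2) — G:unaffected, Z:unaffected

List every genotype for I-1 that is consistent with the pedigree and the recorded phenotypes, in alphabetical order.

G/I-1 un ·: Gg
G/I-2 un ·: Gg
G/II-1 aff I-1×I-2: gg
G/II-2 ? I-1×I-2: GG|Gg|gg
G/II-3 un I-1×I-2: GG|Gg
⇒ G over [I-1,I-2,II-1,II-2,II-3]: 6 consistent
Z/I-1 un ·: ZZ|Zz
Z/I-2 un ·: ZZ|Zz
Z/II-1 un I-1×I-2: ZZ|Zz
Z/II-2 un I-1×I-2: ZZ|Zz
Z/II-3 un I-1×I-2: ZZ|Zz
⇒ Z over [I-1,I-2,II-1,II-2,II-3]: 25 consistent

I-1 ∈ {Gg ZZ, Gg Zz}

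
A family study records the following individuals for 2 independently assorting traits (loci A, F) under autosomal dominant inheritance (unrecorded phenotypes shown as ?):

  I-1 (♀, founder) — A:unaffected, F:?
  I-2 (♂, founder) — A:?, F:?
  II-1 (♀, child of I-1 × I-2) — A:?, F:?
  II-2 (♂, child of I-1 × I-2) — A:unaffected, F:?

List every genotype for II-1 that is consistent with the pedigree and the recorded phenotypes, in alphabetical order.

II-1 ∈ {Aa FF, Aa Ff, Aa ff, aa FF, aa Ff, aa ff}

A/I-1 un ·: aa
A/I-2 ? ·: aa|Aa
A/II-1 ? I-1×I-2: aa|Aa
A/II-2 un I-1×I-2: aa
⇒ A over [I-1,I-2,II-1,II-2]: 3 consistent
F/I-1 ? ·: ff|Ff|FF
F/I-2 ? ·: ff|Ff|FF
F/II-1 ? I-1×I-2: ff|Ff|FF
F/II-2 ? I-1×I-2: ff|Ff|FF
⇒ F over [I-1,I-2,II-1,II-2]: 29 consistent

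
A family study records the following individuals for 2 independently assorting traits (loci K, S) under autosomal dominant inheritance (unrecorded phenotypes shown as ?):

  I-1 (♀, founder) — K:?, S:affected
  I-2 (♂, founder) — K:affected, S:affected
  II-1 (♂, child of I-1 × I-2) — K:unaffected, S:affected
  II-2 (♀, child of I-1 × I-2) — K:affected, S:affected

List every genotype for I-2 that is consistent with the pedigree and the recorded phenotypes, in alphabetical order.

K/I-1 ? ·: kk|Kk
K/I-2 aff ·: Kk
K/II-1 un I-1×I-2: kk
K/II-2 aff I-1×I-2: Kk|KK
⇒ K over [I-1,I-2,II-1,II-2]: 3 consistent
S/I-1 aff ·: Ss|SS
S/I-2 aff ·: Ss|SS
S/II-1 aff I-1×I-2: Ss|SS
S/II-2 aff I-1×I-2: Ss|SS
⇒ S over [I-1,I-2,II-1,II-2]: 13 consistent

I-2 ∈ {Kk SS, Kk Ss}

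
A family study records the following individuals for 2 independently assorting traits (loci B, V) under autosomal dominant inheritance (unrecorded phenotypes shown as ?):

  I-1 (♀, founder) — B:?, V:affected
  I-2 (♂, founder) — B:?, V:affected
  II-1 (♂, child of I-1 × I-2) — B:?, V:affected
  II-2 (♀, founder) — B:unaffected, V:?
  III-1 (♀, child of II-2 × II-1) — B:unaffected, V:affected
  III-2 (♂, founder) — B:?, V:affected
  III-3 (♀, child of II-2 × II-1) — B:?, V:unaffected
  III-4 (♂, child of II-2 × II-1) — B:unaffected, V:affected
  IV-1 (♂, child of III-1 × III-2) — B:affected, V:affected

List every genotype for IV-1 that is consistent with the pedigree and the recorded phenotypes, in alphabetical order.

B/I-1 ? ·: bb|Bb|BB
B/I-2 ? ·: bb|Bb|BB
B/II-1 ? I-1×I-2: bb|Bb
B/II-2 un ·: bb
B/III-1 un II-2×II-1: bb
B/III-2 ? ·: Bb|BB
B/III-3 ? II-2×II-1: bb|Bb
B/III-4 un II-2×II-1: bb
B/IV-1 aff III-1×III-2: Bb
⇒ B over [I-1,I-2,II-1,II-2,III-1,III-2,III-3,III-4,IV-1]: 36 consistent
V/I-1 aff ·: Vv|VV
V/I-2 aff ·: Vv|VV
V/II-1 aff I-1×I-2: Vv
V/II-2 ? ·: vv|Vv
V/III-1 aff II-2×II-1: Vv|VV
V/III-2 aff ·: Vv|VV
V/III-3 un II-2×II-1: vv
V/III-4 aff II-2×II-1: Vv|VV
V/IV-1 aff III-1×III-2: Vv|VV
⇒ V over [I-1,I-2,II-1,II-2,III-1,III-2,III-3,III-4,IV-1]: 54 consistent

IV-1 ∈ {Bb VV, Bb Vv}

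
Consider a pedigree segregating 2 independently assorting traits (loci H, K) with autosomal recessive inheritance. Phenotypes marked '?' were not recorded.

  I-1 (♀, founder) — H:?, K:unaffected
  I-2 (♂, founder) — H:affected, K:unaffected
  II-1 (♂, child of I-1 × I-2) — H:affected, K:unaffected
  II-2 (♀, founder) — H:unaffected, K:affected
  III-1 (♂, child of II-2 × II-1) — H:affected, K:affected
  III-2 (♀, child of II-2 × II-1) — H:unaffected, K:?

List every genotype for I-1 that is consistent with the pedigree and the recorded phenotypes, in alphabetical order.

I-1 ∈ {Hh KK, Hh Kk, hh KK, hh Kk}

H/I-1 ? ·: Hh|hh
H/I-2 aff ·: hh
H/II-1 aff I-1×I-2: hh
H/II-2 un ·: Hh
H/III-1 aff II-2×II-1: hh
H/III-2 un II-2×II-1: Hh
⇒ H over [I-1,I-2,II-1,II-2,III-1,III-2]: 2 consistent
K/I-1 un ·: KK|Kk
K/I-2 un ·: KK|Kk
K/II-1 un I-1×I-2: Kk
K/II-2 aff ·: kk
K/III-1 aff II-2×II-1: kk
K/III-2 ? II-2×II-1: Kk|kk
⇒ K over [I-1,I-2,II-1,II-2,III-1,III-2]: 6 consistent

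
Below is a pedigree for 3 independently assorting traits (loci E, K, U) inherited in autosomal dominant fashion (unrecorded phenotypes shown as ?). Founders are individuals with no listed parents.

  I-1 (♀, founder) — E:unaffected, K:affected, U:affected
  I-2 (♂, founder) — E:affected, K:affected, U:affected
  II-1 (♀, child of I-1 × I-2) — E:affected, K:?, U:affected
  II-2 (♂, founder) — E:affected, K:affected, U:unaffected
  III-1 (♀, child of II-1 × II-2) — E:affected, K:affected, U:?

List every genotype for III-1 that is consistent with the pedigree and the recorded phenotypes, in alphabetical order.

E/I-1 un ·: ee
E/I-2 aff ·: Ee|EE
E/II-1 aff I-1×I-2: Ee
E/II-2 aff ·: Ee|EE
E/III-1 aff II-1×II-2: Ee|EE
⇒ E over [I-1,I-2,II-1,II-2,III-1]: 8 consistent
K/I-1 aff ·: Kk|KK
K/I-2 aff ·: Kk|KK
K/II-1 ? I-1×I-2: kk|Kk|KK
K/II-2 aff ·: Kk|KK
K/III-1 aff II-1×II-2: Kk|KK
⇒ K over [I-1,I-2,II-1,II-2,III-1]: 26 consistent
U/I-1 aff ·: Uu|UU
U/I-2 aff ·: Uu|UU
U/II-1 aff I-1×I-2: Uu|UU
U/II-2 un ·: uu
U/III-1 ? II-1×II-2: uu|Uu
⇒ U over [I-1,I-2,II-1,II-2,III-1]: 10 consistent

III-1 ∈ {EE KK Uu, EE KK uu, EE Kk Uu, EE Kk uu, Ee KK Uu, Ee KK uu, Ee Kk Uu, Ee Kk uu}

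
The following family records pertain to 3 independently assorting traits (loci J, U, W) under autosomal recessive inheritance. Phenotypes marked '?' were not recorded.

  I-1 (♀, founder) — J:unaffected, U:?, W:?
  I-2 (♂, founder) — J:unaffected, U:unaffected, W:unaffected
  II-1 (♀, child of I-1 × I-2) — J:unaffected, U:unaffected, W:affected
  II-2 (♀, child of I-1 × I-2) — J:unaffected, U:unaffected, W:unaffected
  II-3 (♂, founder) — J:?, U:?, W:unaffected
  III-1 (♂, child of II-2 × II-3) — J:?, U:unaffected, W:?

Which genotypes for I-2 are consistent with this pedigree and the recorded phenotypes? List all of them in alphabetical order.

J/I-1 un ·: JJ|Jj
J/I-2 un ·: JJ|Jj
J/II-1 un I-1×I-2: JJ|Jj
J/II-2 un I-1×I-2: JJ|Jj
J/II-3 ? ·: JJ|Jj|jj
J/III-1 ? II-2×II-3: JJ|Jj|jj
⇒ J over [I-1,I-2,II-1,II-2,II-3,III-1]: 70 consistent
U/I-1 ? ·: UU|Uu|uu
U/I-2 un ·: UU|Uu
U/II-1 un I-1×I-2: UU|Uu
U/II-2 un I-1×I-2: UU|Uu
U/II-3 ? ·: UU|Uu|uu
U/III-1 un II-2×II-3: UU|Uu
⇒ U over [I-1,I-2,II-1,II-2,II-3,III-1]: 68 consistent
W/I-1 ? ·: Ww|ww
W/I-2 un ·: Ww
W/II-1 aff I-1×I-2: ww
W/II-2 un I-1×I-2: WW|Ww
W/II-3 un ·: WW|Ww
W/III-1 ? II-2×II-3: WW|Ww|ww
⇒ W over [I-1,I-2,II-1,II-2,II-3,III-1]: 13 consistent

I-2 ∈ {JJ UU Ww, JJ Uu Ww, Jj UU Ww, Jj Uu Ww}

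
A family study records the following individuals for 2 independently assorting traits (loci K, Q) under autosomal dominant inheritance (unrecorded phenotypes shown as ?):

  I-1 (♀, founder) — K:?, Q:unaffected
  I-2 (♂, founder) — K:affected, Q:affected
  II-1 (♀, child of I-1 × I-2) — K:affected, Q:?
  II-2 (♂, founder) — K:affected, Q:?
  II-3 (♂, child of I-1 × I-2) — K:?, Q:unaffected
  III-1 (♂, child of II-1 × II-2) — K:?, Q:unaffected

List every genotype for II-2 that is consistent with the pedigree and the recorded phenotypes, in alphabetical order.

II-2 ∈ {KK Qq, KK qq, Kk Qq, Kk qq}

K/I-1 ? ·: kk|Kk|KK
K/I-2 aff ·: Kk|KK
K/II-1 aff I-1×I-2: Kk|KK
K/II-2 aff ·: Kk|KK
K/II-3 ? I-1×I-2: kk|Kk|KK
K/III-1 ? II-1×II-2: kk|Kk|KK
⇒ K over [I-1,I-2,II-1,II-2,II-3,III-1]: 74 consistent
Q/I-1 un ·: qq
Q/I-2 aff ·: Qq
Q/II-1 ? I-1×I-2: qq|Qq
Q/II-2 ? ·: qq|Qq
Q/II-3 un I-1×I-2: qq
Q/III-1 un II-1×II-2: qq
⇒ Q over [I-1,I-2,II-1,II-2,II-3,III-1]: 4 consistent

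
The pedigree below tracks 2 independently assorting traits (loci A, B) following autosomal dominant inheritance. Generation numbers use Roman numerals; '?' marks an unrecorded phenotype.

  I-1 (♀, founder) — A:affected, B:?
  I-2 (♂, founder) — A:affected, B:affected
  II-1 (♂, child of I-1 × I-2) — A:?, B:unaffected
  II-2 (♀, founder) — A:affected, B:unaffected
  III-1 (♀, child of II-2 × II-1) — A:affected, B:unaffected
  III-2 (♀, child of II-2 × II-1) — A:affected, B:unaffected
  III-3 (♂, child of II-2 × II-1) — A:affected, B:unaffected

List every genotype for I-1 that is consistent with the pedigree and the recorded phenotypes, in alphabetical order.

A/I-1 aff ·: Aa|AA
A/I-2 aff ·: Aa|AA
A/II-1 ? I-1×I-2: aa|Aa|AA
A/II-2 aff ·: Aa|AA
A/III-1 aff II-2×II-1: Aa|AA
A/III-2 aff II-2×II-1: Aa|AA
A/III-3 aff II-2×II-1: Aa|AA
⇒ A over [I-1,I-2,II-1,II-2,III-1,III-2,III-3]: 86 consistent
B/I-1 ? ·: bb|Bb
B/I-2 aff ·: Bb
B/II-1 un I-1×I-2: bb
B/II-2 un ·: bb
B/III-1 un II-2×II-1: bb
B/III-2 un II-2×II-1: bb
B/III-3 un II-2×II-1: bb
⇒ B over [I-1,I-2,II-1,II-2,III-1,III-2,III-3]: 2 consistent

I-1 ∈ {AA Bb, AA bb, Aa Bb, Aa bb}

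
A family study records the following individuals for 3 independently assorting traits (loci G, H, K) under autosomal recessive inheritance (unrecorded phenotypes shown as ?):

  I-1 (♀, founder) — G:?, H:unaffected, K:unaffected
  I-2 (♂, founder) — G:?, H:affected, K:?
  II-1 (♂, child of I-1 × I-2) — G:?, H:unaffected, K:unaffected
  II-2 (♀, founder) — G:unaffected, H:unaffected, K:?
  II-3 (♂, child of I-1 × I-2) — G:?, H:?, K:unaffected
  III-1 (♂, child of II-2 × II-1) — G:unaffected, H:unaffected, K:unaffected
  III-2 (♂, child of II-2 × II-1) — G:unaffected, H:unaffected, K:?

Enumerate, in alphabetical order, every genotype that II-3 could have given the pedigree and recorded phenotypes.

II-3 ∈ {GG Hh KK, GG Hh Kk, GG hh KK, GG hh Kk, Gg Hh KK, Gg Hh Kk, Gg hh KK, Gg hh Kk, gg Hh KK, gg Hh Kk, gg hh KK, gg hh Kk}

G/I-1 ? ·: GG|Gg|gg
G/I-2 ? ·: GG|Gg|gg
G/II-1 ? I-1×I-2: GG|Gg|gg
G/II-2 un ·: GG|Gg
G/II-3 ? I-1×I-2: GG|Gg|gg
G/III-1 un II-2×II-1: GG|Gg
G/III-2 un II-2×II-1: GG|Gg
⇒ G over [I-1,I-2,II-1,II-2,II-3,III-1,III-2]: 160 consistent
H/I-1 un ·: HH|Hh
H/I-2 aff ·: hh
H/II-1 un I-1×I-2: Hh
H/II-2 un ·: HH|Hh
H/II-3 ? I-1×I-2: Hh|hh
H/III-1 un II-2×II-1: HH|Hh
H/III-2 un II-2×II-1: HH|Hh
⇒ H over [I-1,I-2,II-1,II-2,II-3,III-1,III-2]: 24 consistent
K/I-1 un ·: KK|Kk
K/I-2 ? ·: KK|Kk|kk
K/II-1 un I-1×I-2: KK|Kk
K/II-2 ? ·: KK|Kk|kk
K/II-3 un I-1×I-2: KK|Kk
K/III-1 un II-2×II-1: KK|Kk
K/III-2 ? II-2×II-1: KK|Kk|kk
⇒ K over [I-1,I-2,II-1,II-2,II-3,III-1,III-2]: 138 consistent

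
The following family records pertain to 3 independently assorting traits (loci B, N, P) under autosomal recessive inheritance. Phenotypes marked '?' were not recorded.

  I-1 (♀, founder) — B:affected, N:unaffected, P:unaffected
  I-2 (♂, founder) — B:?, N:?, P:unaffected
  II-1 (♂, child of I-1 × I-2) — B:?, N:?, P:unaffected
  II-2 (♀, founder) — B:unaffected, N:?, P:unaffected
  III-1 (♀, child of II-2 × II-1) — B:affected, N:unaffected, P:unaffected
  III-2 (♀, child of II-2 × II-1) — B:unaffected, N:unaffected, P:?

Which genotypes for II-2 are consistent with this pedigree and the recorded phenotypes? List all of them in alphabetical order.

II-2 ∈ {Bb NN PP, Bb NN Pp, Bb Nn PP, Bb Nn Pp, Bb nn PP, Bb nn Pp}

B/I-1 aff ·: bb
B/I-2 ? ·: BB|Bb|bb
B/II-1 ? I-1×I-2: Bb|bb
B/II-2 un ·: Bb
B/III-1 aff II-2×II-1: bb
B/III-2 un II-2×II-1: BB|Bb
⇒ B over [I-1,I-2,II-1,II-2,III-1,III-2]: 6 consistent
N/I-1 un ·: NN|Nn
N/I-2 ? ·: NN|Nn|nn
N/II-1 ? I-1×I-2: NN|Nn|nn
N/II-2 ? ·: NN|Nn|nn
N/III-1 un II-2×II-1: NN|Nn
N/III-2 un II-2×II-1: NN|Nn
⇒ N over [I-1,I-2,II-1,II-2,III-1,III-2]: 73 consistent
P/I-1 un ·: PP|Pp
P/I-2 un ·: PP|Pp
P/II-1 un I-1×I-2: PP|Pp
P/II-2 un ·: PP|Pp
P/III-1 un II-2×II-1: PP|Pp
P/III-2 ? II-2×II-1: PP|Pp|pp
⇒ P over [I-1,I-2,II-1,II-2,III-1,III-2]: 50 consistent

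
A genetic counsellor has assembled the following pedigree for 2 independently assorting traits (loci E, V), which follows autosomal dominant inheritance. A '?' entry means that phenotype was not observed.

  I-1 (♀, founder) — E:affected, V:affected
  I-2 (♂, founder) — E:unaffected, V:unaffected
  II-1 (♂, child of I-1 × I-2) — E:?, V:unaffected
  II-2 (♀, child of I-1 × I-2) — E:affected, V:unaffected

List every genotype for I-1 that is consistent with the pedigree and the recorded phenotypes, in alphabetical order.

I-1 ∈ {EE Vv, Ee Vv}

E/I-1 aff ·: Ee|EE
E/I-2 un ·: ee
E/II-1 ? I-1×I-2: ee|Ee
E/II-2 aff I-1×I-2: Ee
⇒ E over [I-1,I-2,II-1,II-2]: 3 consistent
V/I-1 aff ·: Vv
V/I-2 un ·: vv
V/II-1 un I-1×I-2: vv
V/II-2 un I-1×I-2: vv
⇒ V over [I-1,I-2,II-1,II-2]: 1 consistent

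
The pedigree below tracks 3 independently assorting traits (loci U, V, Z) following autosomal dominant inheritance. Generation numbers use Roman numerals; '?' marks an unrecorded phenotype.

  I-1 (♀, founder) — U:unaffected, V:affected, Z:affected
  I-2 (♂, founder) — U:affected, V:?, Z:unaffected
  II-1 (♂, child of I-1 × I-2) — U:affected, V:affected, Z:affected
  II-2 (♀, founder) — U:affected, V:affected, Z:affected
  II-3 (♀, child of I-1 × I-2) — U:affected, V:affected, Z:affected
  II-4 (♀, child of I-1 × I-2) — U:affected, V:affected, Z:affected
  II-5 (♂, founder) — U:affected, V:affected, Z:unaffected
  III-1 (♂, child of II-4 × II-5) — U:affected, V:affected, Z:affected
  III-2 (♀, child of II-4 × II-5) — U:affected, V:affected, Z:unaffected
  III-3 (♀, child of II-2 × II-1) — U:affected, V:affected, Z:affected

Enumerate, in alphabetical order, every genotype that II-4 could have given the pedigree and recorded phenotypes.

U/I-1 un ·: uu
U/I-2 aff ·: Uu|UU
U/II-1 aff I-1×I-2: Uu
U/II-2 aff ·: Uu|UU
U/II-3 aff I-1×I-2: Uu
U/II-4 aff I-1×I-2: Uu
U/II-5 aff ·: Uu|UU
U/III-1 aff II-4×II-5: Uu|UU
U/III-2 aff II-4×II-5: Uu|UU
U/III-3 aff II-2×II-1: Uu|UU
⇒ U over [I-1,I-2,II-1,II-2,II-3,II-4,II-5,III-1,III-2,III-3]: 64 consistent
V/I-1 aff ·: Vv|VV
V/I-2 ? ·: vv|Vv|VV
V/II-1 aff I-1×I-2: Vv|VV
V/II-2 aff ·: Vv|VV
V/II-3 aff I-1×I-2: Vv|VV
V/II-4 aff I-1×I-2: Vv|VV
V/II-5 aff ·: Vv|VV
V/III-1 aff II-4×II-5: Vv|VV
V/III-2 aff II-4×II-5: Vv|VV
V/III-3 aff II-2×II-1: Vv|VV
⇒ V over [I-1,I-2,II-1,II-2,II-3,II-4,II-5,III-1,III-2,III-3]: 625 consistent
Z/I-1 aff ·: Zz|ZZ
Z/I-2 un ·: zz
Z/II-1 aff I-1×I-2: Zz
Z/II-2 aff ·: Zz|ZZ
Z/II-3 aff I-1×I-2: Zz
Z/II-4 aff I-1×I-2: Zz
Z/II-5 un ·: zz
Z/III-1 aff II-4×II-5: Zz
Z/III-2 un II-4×II-5: zz
Z/III-3 aff II-2×II-1: Zz|ZZ
⇒ Z over [I-1,I-2,II-1,II-2,II-3,II-4,II-5,III-1,III-2,III-3]: 8 consistent

II-4 ∈ {Uu VV Zz, Uu Vv Zz}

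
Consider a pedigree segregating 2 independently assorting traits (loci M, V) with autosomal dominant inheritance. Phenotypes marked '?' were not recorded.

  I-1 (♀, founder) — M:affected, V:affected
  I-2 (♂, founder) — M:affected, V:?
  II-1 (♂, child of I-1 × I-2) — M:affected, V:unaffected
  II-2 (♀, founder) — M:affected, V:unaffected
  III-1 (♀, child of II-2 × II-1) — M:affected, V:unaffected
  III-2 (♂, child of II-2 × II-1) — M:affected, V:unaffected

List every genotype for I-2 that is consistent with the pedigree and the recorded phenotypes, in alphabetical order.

M/I-1 aff ·: Mm|MM
M/I-2 aff ·: Mm|MM
M/II-1 aff I-1×I-2: Mm|MM
M/II-2 aff ·: Mm|MM
M/III-1 aff II-2×II-1: Mm|MM
M/III-2 aff II-2×II-1: Mm|MM
⇒ M over [I-1,I-2,II-1,II-2,III-1,III-2]: 44 consistent
V/I-1 aff ·: Vv
V/I-2 ? ·: vv|Vv
V/II-1 un I-1×I-2: vv
V/II-2 un ·: vv
V/III-1 un II-2×II-1: vv
V/III-2 un II-2×II-1: vv
⇒ V over [I-1,I-2,II-1,II-2,III-1,III-2]: 2 consistent

I-2 ∈ {MM Vv, MM vv, Mm Vv, Mm vv}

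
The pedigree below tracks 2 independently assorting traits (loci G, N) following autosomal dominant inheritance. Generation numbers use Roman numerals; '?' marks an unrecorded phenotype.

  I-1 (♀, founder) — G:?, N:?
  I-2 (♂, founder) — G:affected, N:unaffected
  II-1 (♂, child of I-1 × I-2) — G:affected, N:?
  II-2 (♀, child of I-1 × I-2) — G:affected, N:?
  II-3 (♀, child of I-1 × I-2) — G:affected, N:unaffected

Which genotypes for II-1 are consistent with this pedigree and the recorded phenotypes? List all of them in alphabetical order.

G/I-1 ? ·: gg|Gg|GG
G/I-2 aff ·: Gg|GG
G/II-1 aff I-1×I-2: Gg|GG
G/II-2 aff I-1×I-2: Gg|GG
G/II-3 aff I-1×I-2: Gg|GG
⇒ G over [I-1,I-2,II-1,II-2,II-3]: 27 consistent
N/I-1 ? ·: nn|Nn
N/I-2 un ·: nn
N/II-1 ? I-1×I-2: nn|Nn
N/II-2 ? I-1×I-2: nn|Nn
N/II-3 un I-1×I-2: nn
⇒ N over [I-1,I-2,II-1,II-2,II-3]: 5 consistent

II-1 ∈ {GG Nn, GG nn, Gg Nn, Gg nn}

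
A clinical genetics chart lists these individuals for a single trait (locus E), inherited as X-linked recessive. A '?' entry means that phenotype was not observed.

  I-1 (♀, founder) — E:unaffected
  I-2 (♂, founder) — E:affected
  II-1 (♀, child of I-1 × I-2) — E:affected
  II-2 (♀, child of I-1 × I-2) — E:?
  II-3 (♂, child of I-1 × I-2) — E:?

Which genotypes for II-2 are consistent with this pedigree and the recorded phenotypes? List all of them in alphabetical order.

E/I-1 un ·: X^EX^e
E/I-2 aff ·: X^eY
E/II-1 aff I-1×I-2: X^eX^e
E/II-2 ? I-1×I-2: X^EX^e|X^eX^e
E/II-3 ? I-1×I-2: X^EY|X^eY
⇒ E over [I-1,I-2,II-1,II-2,II-3]: 4 consistent

II-2 ∈ {X^EX^e, X^eX^e}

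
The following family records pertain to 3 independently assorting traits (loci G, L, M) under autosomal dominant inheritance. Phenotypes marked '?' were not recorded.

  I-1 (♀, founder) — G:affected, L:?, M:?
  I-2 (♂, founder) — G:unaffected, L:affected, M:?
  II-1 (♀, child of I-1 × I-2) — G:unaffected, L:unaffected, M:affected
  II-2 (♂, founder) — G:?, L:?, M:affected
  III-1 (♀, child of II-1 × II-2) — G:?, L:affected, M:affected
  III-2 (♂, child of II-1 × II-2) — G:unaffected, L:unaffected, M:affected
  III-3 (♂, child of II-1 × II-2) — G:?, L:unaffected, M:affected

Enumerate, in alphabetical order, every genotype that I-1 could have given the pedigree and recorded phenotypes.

G/I-1 aff ·: Gg
G/I-2 un ·: gg
G/II-1 un I-1×I-2: gg
G/II-2 ? ·: gg|Gg
G/III-1 ? II-1×II-2: gg|Gg
G/III-2 un II-1×II-2: gg
G/III-3 ? II-1×II-2: gg|Gg
⇒ G over [I-1,I-2,II-1,II-2,III-1,III-2,III-3]: 5 consistent
L/I-1 ? ·: ll|Ll
L/I-2 aff ·: Ll
L/II-1 un I-1×I-2: ll
L/II-2 ? ·: Ll
L/III-1 aff II-1×II-2: Ll
L/III-2 un II-1×II-2: ll
L/III-3 un II-1×II-2: ll
⇒ L over [I-1,I-2,II-1,II-2,III-1,III-2,III-3]: 2 consistent
M/I-1 ? ·: mm|Mm|MM
M/I-2 ? ·: mm|Mm|MM
M/II-1 aff I-1×I-2: Mm|MM
M/II-2 aff ·: Mm|MM
M/III-1 aff II-1×II-2: Mm|MM
M/III-2 aff II-1×II-2: Mm|MM
M/III-3 aff II-1×II-2: Mm|MM
⇒ M over [I-1,I-2,II-1,II-2,III-1,III-2,III-3]: 148 consistent

I-1 ∈ {Gg Ll MM, Gg Ll Mm, Gg Ll mm, Gg ll MM, Gg ll Mm, Gg ll mm}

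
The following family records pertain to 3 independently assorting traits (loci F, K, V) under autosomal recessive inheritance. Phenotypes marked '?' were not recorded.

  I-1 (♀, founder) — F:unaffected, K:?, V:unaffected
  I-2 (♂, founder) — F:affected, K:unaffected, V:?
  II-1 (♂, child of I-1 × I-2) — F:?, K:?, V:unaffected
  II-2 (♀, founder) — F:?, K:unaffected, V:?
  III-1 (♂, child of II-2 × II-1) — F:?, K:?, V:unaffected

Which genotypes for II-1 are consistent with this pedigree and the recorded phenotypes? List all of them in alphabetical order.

II-1 ∈ {Ff KK VV, Ff KK Vv, Ff Kk VV, Ff Kk Vv, Ff kk VV, Ff kk Vv, ff KK VV, ff KK Vv, ff Kk VV, ff Kk Vv, ff kk VV, ff kk Vv}

F/I-1 un ·: FF|Ff
F/I-2 aff ·: ff
F/II-1 ? I-1×I-2: Ff|ff
F/II-2 ? ·: FF|Ff|ff
F/III-1 ? II-2×II-1: FF|Ff|ff
⇒ F over [I-1,I-2,II-1,II-2,III-1]: 18 consistent
K/I-1 ? ·: KK|Kk|kk
K/I-2 un ·: KK|Kk
K/II-1 ? I-1×I-2: KK|Kk|kk
K/II-2 un ·: KK|Kk
K/III-1 ? II-2×II-1: KK|Kk|kk
⇒ K over [I-1,I-2,II-1,II-2,III-1]: 43 consistent
V/I-1 un ·: VV|Vv
V/I-2 ? ·: VV|Vv|vv
V/II-1 un I-1×I-2: VV|Vv
V/II-2 ? ·: VV|Vv|vv
V/III-1 un II-2×II-1: VV|Vv
⇒ V over [I-1,I-2,II-1,II-2,III-1]: 41 consistent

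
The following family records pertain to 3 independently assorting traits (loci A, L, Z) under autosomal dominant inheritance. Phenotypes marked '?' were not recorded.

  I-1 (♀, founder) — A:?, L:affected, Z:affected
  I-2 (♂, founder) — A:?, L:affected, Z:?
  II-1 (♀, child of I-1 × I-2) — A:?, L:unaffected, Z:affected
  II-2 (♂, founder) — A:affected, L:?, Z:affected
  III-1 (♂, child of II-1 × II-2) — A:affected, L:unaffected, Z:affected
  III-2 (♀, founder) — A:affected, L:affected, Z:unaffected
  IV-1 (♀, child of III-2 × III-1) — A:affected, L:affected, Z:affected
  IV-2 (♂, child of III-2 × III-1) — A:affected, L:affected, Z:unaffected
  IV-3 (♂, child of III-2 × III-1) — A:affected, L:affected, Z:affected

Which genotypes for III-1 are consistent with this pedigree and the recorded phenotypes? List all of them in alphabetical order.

A/I-1 ? ·: aa|Aa|AA
A/I-2 ? ·: aa|Aa|AA
A/II-1 ? I-1×I-2: aa|Aa|AA
A/II-2 aff ·: Aa|AA
A/III-1 aff II-1×II-2: Aa|AA
A/III-2 aff ·: Aa|AA
A/IV-1 aff III-2×III-1: Aa|AA
A/IV-2 aff III-2×III-1: Aa|AA
A/IV-3 aff III-2×III-1: Aa|AA
⇒ A over [I-1,I-2,II-1,II-2,III-1,III-2,IV-1,IV-2,IV-3]: 614 consistent
L/I-1 aff ·: Ll
L/I-2 aff ·: Ll
L/II-1 un I-1×I-2: ll
L/II-2 ? ·: ll|Ll
L/III-1 un II-1×II-2: ll
L/III-2 aff ·: Ll|LL
L/IV-1 aff III-2×III-1: Ll
L/IV-2 aff III-2×III-1: Ll
L/IV-3 aff III-2×III-1: Ll
⇒ L over [I-1,I-2,II-1,II-2,III-1,III-2,IV-1,IV-2,IV-3]: 4 consistent
Z/I-1 aff ·: Zz|ZZ
Z/I-2 ? ·: zz|Zz|ZZ
Z/II-1 aff I-1×I-2: Zz|ZZ
Z/II-2 aff ·: Zz|ZZ
Z/III-1 aff II-1×II-2: Zz
Z/III-2 un ·: zz
Z/IV-1 aff III-2×III-1: Zz
Z/IV-2 un III-2×III-1: zz
Z/IV-3 aff III-2×III-1: Zz
⇒ Z over [I-1,I-2,II-1,II-2,III-1,III-2,IV-1,IV-2,IV-3]: 14 consistent

III-1 ∈ {AA ll Zz, Aa ll Zz}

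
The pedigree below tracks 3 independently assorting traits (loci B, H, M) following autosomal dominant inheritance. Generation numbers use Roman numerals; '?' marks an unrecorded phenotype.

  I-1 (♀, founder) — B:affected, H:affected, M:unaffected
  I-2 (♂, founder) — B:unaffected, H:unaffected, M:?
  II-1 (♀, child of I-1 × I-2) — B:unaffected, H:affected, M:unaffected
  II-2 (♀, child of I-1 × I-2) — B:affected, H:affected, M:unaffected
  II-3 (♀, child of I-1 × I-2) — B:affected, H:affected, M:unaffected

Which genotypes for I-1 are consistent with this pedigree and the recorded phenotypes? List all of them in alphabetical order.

I-1 ∈ {Bb HH mm, Bb Hh mm}

B/I-1 aff ·: Bb
B/I-2 un ·: bb
B/II-1 un I-1×I-2: bb
B/II-2 aff I-1×I-2: Bb
B/II-3 aff I-1×I-2: Bb
⇒ B over [I-1,I-2,II-1,II-2,II-3]: 1 consistent
H/I-1 aff ·: Hh|HH
H/I-2 un ·: hh
H/II-1 aff I-1×I-2: Hh
H/II-2 aff I-1×I-2: Hh
H/II-3 aff I-1×I-2: Hh
⇒ H over [I-1,I-2,II-1,II-2,II-3]: 2 consistent
M/I-1 un ·: mm
M/I-2 ? ·: mm|Mm
M/II-1 un I-1×I-2: mm
M/II-2 un I-1×I-2: mm
M/II-3 un I-1×I-2: mm
⇒ M over [I-1,I-2,II-1,II-2,II-3]: 2 consistent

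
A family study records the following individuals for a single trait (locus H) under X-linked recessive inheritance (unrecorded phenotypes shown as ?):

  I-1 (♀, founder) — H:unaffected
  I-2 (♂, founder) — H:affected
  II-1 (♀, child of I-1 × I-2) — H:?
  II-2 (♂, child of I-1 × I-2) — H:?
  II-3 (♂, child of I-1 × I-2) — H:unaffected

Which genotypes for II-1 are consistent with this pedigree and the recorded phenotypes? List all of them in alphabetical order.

H/I-1 un ·: X^HX^H|X^HX^h
H/I-2 aff ·: X^hY
H/II-1 ? I-1×I-2: X^HX^h|X^hX^h
H/II-2 ? I-1×I-2: X^HY|X^hY
H/II-3 un I-1×I-2: X^HY
⇒ H over [I-1,I-2,II-1,II-2,II-3]: 5 consistent

II-1 ∈ {X^HX^h, X^hX^h}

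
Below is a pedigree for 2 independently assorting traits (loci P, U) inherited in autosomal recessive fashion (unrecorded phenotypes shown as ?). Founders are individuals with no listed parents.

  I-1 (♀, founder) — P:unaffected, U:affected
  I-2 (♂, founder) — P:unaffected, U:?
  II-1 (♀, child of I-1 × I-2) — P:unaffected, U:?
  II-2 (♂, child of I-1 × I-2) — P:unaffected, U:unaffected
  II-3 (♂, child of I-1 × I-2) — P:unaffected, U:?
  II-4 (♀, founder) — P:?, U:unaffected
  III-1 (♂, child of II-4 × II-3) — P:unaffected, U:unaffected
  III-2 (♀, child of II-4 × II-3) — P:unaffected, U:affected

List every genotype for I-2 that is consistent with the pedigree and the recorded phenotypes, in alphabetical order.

P/I-1 un ·: PP|Pp
P/I-2 un ·: PP|Pp
P/II-1 un I-1×I-2: PP|Pp
P/II-2 un I-1×I-2: PP|Pp
P/II-3 un I-1×I-2: PP|Pp
P/II-4 ? ·: PP|Pp|pp
P/III-1 un II-4×II-3: PP|Pp
P/III-2 un II-4×II-3: PP|Pp
⇒ P over [I-1,I-2,II-1,II-2,II-3,II-4,III-1,III-2]: 186 consistent
U/I-1 aff ·: uu
U/I-2 ? ·: UU|Uu
U/II-1 ? I-1×I-2: Uu|uu
U/II-2 un I-1×I-2: Uu
U/II-3 ? I-1×I-2: Uu|uu
U/II-4 un ·: Uu
U/III-1 un II-4×II-3: UU|Uu
U/III-2 aff II-4×II-3: uu
⇒ U over [I-1,I-2,II-1,II-2,II-3,II-4,III-1,III-2]: 8 consistent

I-2 ∈ {PP UU, PP Uu, Pp UU, Pp Uu}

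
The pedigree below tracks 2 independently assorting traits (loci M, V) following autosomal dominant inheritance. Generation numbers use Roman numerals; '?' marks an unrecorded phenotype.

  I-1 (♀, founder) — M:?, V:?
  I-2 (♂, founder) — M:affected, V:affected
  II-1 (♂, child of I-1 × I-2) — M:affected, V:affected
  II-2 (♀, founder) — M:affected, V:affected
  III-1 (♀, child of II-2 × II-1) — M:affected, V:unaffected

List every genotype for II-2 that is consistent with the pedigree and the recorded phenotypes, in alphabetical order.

II-2 ∈ {MM Vv, Mm Vv}

M/I-1 ? ·: mm|Mm|MM
M/I-2 aff ·: Mm|MM
M/II-1 aff I-1×I-2: Mm|MM
M/II-2 aff ·: Mm|MM
M/III-1 aff II-2×II-1: Mm|MM
⇒ M over [I-1,I-2,II-1,II-2,III-1]: 32 consistent
V/I-1 ? ·: vv|Vv|VV
V/I-2 aff ·: Vv|VV
V/II-1 aff I-1×I-2: Vv
V/II-2 aff ·: Vv
V/III-1 un II-2×II-1: vv
⇒ V over [I-1,I-2,II-1,II-2,III-1]: 5 consistent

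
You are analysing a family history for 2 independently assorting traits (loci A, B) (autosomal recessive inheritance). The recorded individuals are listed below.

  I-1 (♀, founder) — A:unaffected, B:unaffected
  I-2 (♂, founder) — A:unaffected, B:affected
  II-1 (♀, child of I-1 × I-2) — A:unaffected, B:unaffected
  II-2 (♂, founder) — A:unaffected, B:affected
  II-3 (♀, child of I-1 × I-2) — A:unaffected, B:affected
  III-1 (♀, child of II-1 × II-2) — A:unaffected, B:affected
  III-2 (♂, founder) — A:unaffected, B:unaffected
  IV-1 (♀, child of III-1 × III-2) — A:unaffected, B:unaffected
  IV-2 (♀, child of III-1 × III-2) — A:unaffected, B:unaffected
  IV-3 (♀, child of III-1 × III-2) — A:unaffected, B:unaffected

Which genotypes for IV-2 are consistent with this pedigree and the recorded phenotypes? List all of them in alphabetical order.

IV-2 ∈ {AA Bb, Aa Bb}

A/I-1 un ·: AA|Aa
A/I-2 un ·: AA|Aa
A/II-1 un I-1×I-2: AA|Aa
A/II-2 un ·: AA|Aa
A/II-3 un I-1×I-2: AA|Aa
A/III-1 un II-1×II-2: AA|Aa
A/III-2 un ·: AA|Aa
A/IV-1 un III-1×III-2: AA|Aa
A/IV-2 un III-1×III-2: AA|Aa
A/IV-3 un III-1×III-2: AA|Aa
⇒ A over [I-1,I-2,II-1,II-2,II-3,III-1,III-2,IV-1,IV-2,IV-3]: 538 consistent
B/I-1 un ·: Bb
B/I-2 aff ·: bb
B/II-1 un I-1×I-2: Bb
B/II-2 aff ·: bb
B/II-3 aff I-1×I-2: bb
B/III-1 aff II-1×II-2: bb
B/III-2 un ·: BB|Bb
B/IV-1 un III-1×III-2: Bb
B/IV-2 un III-1×III-2: Bb
B/IV-3 un III-1×III-2: Bb
⇒ B over [I-1,I-2,II-1,II-2,II-3,III-1,III-2,IV-1,IV-2,IV-3]: 2 consistent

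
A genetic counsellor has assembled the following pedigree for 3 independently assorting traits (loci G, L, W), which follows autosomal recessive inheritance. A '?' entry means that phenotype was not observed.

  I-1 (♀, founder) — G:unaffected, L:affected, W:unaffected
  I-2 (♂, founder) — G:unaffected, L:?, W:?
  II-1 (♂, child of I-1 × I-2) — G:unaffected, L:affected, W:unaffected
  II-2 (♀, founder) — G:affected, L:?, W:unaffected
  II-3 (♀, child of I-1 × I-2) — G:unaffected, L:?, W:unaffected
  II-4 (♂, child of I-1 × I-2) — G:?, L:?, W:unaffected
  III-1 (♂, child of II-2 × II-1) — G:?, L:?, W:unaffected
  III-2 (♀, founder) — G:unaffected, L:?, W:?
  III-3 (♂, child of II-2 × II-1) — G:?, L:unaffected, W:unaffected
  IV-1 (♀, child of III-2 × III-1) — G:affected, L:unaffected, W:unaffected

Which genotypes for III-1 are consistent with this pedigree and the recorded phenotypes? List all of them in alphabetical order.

III-1 ∈ {Gg Ll WW, Gg Ll Ww, Gg ll WW, Gg ll Ww, gg Ll WW, gg Ll Ww, gg ll WW, gg ll Ww}

G/I-1 un ·: GG|Gg
G/I-2 un ·: GG|Gg
G/II-1 un I-1×I-2: GG|Gg
G/II-2 aff ·: gg
G/II-3 un I-1×I-2: GG|Gg
G/II-4 ? I-1×I-2: GG|Gg|gg
G/III-1 ? II-2×II-1: Gg|gg
G/III-2 un ·: Gg
G/III-3 ? II-2×II-1: Gg|gg
G/IV-1 aff III-2×III-1: gg
⇒ G over [I-1,I-2,II-1,II-2,II-3,II-4,III-1,III-2,III-3,IV-1]: 71 consistent
L/I-1 aff ·: ll
L/I-2 ? ·: Ll|ll
L/II-1 aff I-1×I-2: ll
L/II-2 ? ·: LL|Ll
L/II-3 ? I-1×I-2: Ll|ll
L/II-4 ? I-1×I-2: Ll|ll
L/III-1 ? II-2×II-1: Ll|ll
L/III-2 ? ·: LL|Ll|ll
L/III-3 un II-2×II-1: Ll
L/IV-1 un III-2×III-1: LL|Ll
⇒ L over [I-1,I-2,II-1,II-2,II-3,II-4,III-1,III-2,III-3,IV-1]: 60 consistent
W/I-1 un ·: WW|Ww
W/I-2 ? ·: WW|Ww|ww
W/II-1 un I-1×I-2: WW|Ww
W/II-2 un ·: WW|Ww
W/II-3 un I-1×I-2: WW|Ww
W/II-4 un I-1×I-2: WW|Ww
W/III-1 un II-2×II-1: WW|Ww
W/III-2 ? ·: WW|Ww|ww
W/III-3 un II-2×II-1: WW|Ww
W/IV-1 un III-2×III-1: WW|Ww
⇒ W over [I-1,I-2,II-1,II-2,II-3,II-4,III-1,III-2,III-3,IV-1]: 790 consistent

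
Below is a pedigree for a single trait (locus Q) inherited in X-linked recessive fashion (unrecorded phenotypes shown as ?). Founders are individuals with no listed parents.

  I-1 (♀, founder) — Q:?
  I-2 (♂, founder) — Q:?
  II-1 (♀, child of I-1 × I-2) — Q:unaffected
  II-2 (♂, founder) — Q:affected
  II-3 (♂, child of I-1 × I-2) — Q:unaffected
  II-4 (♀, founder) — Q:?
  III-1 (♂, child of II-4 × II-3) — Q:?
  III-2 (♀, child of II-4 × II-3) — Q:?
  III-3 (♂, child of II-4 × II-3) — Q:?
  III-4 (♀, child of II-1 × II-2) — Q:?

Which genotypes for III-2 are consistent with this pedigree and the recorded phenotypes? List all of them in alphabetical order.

Q/I-1 ? ·: X^QX^Q|X^QX^q
Q/I-2 ? ·: X^QY|X^qY
Q/II-1 un I-1×I-2: X^QX^Q|X^QX^q
Q/II-2 aff ·: X^qY
Q/II-3 un I-1×I-2: X^QY
Q/II-4 ? ·: X^QX^Q|X^QX^q|X^qX^q
Q/III-1 ? II-4×II-3: X^QY|X^qY
Q/III-2 ? II-4×II-3: X^QX^Q|X^QX^q
Q/III-3 ? II-4×II-3: X^QY|X^qY
Q/III-4 ? II-1×II-2: X^QX^q|X^qX^q
⇒ Q over [I-1,I-2,II-1,II-2,II-3,II-4,III-1,III-2,III-3,III-4]: 80 consistent

III-2 ∈ {X^QX^Q, X^QX^q}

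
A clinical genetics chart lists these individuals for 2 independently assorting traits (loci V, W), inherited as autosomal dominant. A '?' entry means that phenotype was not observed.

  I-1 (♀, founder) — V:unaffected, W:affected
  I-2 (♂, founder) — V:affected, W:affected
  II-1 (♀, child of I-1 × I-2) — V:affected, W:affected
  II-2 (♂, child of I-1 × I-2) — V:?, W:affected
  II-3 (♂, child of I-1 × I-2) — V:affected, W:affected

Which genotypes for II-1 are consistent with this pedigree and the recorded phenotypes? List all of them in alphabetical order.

II-1 ∈ {Vv WW, Vv Ww}

V/I-1 un ·: vv
V/I-2 aff ·: Vv|VV
V/II-1 aff I-1×I-2: Vv
V/II-2 ? I-1×I-2: vv|Vv
V/II-3 aff I-1×I-2: Vv
⇒ V over [I-1,I-2,II-1,II-2,II-3]: 3 consistent
W/I-1 aff ·: Ww|WW
W/I-2 aff ·: Ww|WW
W/II-1 aff I-1×I-2: Ww|WW
W/II-2 aff I-1×I-2: Ww|WW
W/II-3 aff I-1×I-2: Ww|WW
⇒ W over [I-1,I-2,II-1,II-2,II-3]: 25 consistent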